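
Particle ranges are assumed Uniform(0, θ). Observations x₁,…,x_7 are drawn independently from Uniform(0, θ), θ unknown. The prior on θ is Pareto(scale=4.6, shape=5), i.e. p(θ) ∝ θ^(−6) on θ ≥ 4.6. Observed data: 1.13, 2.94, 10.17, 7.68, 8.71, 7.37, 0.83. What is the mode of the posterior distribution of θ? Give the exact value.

The Uniform(0, θ) likelihood is θ^(−n) for θ ≥ max(xᵢ), zero otherwise. Here max(xᵢ) = 10.17.
Posterior ∝ θ^(−6) · θ^(−7) = θ^(−13) on θ ≥ max(4.6, 10.17) = 10.17.
This density is strictly decreasing in θ, so the posterior mode lies at the lower boundary of the support.

θ̂_MAP = 10.17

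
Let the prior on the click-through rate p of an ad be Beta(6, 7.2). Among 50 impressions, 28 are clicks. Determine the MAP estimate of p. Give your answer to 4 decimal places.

p̂_MAP = 0.5392

Prior: Beta(6, 7.2).
Data: 28 successes in 50 trials. The binomial likelihood contributes p^28(1−p)^22, so the posterior is Beta(6+28, 7.2+22) = Beta(34, 29.2).
For Beta(a, b) with a, b > 1 the mode is (a−1)/(a+b−2) = 33/61.2 ≈ 0.5392.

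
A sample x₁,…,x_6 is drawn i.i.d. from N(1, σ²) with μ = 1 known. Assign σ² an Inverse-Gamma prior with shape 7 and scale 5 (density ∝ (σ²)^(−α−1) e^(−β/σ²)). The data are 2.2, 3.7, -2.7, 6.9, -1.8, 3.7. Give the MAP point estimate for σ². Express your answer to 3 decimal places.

σ̂²_MAP = 3.744

Sum of squared deviations about the known mean: SS = (2.2−1)² + (3.7−1)² + (-2.7−1)² + (6.9−1)² + (-1.8−1)² + (3.7−1)² = 72.36.
The Normal likelihood contributes (σ²)^(−n/2) exp(−SS/(2σ²)), so the posterior is Inverse-Gamma(α + n/2, β + SS/2) = Inverse-Gamma(10, 41.18).
The mode of Inverse-Gamma(a, b) is b/(a+1) = 41.18/11 ≈ 3.744.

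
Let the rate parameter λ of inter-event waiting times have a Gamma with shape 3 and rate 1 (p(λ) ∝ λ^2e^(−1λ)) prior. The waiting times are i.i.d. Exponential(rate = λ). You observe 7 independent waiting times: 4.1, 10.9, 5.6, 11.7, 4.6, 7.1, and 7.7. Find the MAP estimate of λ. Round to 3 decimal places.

λ̂_MAP = 0.171

The Exponential(rate=λ) likelihood is ∝ λ^n e^(−λΣtᵢ). Here n = 7 and Σtᵢ = 4.1 + 10.9 + 5.6 + 11.7 + 4.6 + 7.1 + 7.7 = 51.7.
Posterior ∝ λ^2e^(−1λ) · λ^7e^(−51.7λ) = λ^9e^(−52.7λ), i.e. Gamma(10, 52.7).
Mode = (a−1)/b = 9/52.7 ≈ 0.171.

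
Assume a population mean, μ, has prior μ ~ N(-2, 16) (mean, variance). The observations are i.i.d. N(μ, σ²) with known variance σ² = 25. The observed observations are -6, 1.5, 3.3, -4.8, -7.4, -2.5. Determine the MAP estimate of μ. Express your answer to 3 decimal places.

n = 6; x̄ = ((-6) + 1.5 + 3.3 + (-4.8) + (-7.4) + (-2.5))/6 = -15.9/6 = -2.65.
For a Normal prior and Normal likelihood with known variance, the posterior is Normal; its mode equals its mean, the precision-weighted average.
Prior precision 1/σ₀² = 1/16 = 0.0625; data precision n/σ² = 6/25 = 0.24.
μ̂ = (0.0625·(-2) + 0.24·(-2.65)) / (0.0625 + 0.24) = (-0.761)/0.3025 = -1522/605 ≈ -2.516.

μ̂_MAP = -2.516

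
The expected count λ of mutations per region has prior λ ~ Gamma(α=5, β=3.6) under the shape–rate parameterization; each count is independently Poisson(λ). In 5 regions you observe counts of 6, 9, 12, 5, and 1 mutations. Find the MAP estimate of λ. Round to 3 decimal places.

λ̂_MAP = 4.302

Σxᵢ = 6+9+12+5+1 = 33, with n = 5.
Posterior ∝ λ^4e^(−3.6λ) · λ^33e^(−5λ) = λ^37e^(−8.6λ), i.e. Gamma(shape=38, rate=8.6).
The mode of a Gamma(a, b) with a ≥ 1 (shape–rate) is (a−1)/b = 37/8.6 ≈ 4.302.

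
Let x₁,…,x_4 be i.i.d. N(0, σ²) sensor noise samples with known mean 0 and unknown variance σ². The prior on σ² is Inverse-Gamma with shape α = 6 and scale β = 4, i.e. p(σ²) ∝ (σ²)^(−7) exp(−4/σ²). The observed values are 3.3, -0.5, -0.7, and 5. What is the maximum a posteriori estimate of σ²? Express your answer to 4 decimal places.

Sum of squared deviations about the known mean: SS = (3.3−0)² + (-0.5−0)² + (-0.7−0)² + (5−0)² = 36.63.
The Normal likelihood contributes (σ²)^(−n/2) exp(−SS/(2σ²)), so the posterior is Inverse-Gamma(α + n/2, β + SS/2) = Inverse-Gamma(8, 22.315).
The mode of Inverse-Gamma(a, b) is b/(a+1) = 22.315/9 ≈ 2.4794.

σ̂²_MAP = 2.4794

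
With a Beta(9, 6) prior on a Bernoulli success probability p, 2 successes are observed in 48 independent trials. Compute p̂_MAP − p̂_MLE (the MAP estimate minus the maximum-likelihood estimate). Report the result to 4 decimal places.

Posterior is Beta(11, 52); MAP = (11−1)/(63−2) = 10/61 ≈ 0.16393.
MLE ignores the prior: p̂_MLE = k/n = 2/48 ≈ 0.04167.
Difference = 10/61 − 2/48 = 179/1464 ≈ 0.1223.

MAP − MLE = 0.1223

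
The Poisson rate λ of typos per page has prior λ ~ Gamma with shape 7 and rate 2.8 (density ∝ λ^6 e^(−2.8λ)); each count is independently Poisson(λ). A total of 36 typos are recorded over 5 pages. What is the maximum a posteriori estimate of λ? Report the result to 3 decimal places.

Σxᵢ = 36, n = 5.
Posterior ∝ λ^6e^(−2.8λ) · λ^36e^(−5λ) = λ^42e^(−7.8λ), i.e. Gamma(shape=43, rate=7.8).
The mode of a Gamma(a, b) with a ≥ 1 (shape–rate) is (a−1)/b = 42/7.8 ≈ 5.385.

λ̂_MAP = 5.385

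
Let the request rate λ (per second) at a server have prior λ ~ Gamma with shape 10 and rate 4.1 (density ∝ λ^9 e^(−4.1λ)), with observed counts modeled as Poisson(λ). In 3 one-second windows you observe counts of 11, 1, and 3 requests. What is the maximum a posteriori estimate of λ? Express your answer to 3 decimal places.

λ̂_MAP = 3.380

Σxᵢ = 11+1+3 = 15, with n = 3.
Posterior ∝ λ^9e^(−4.1λ) · λ^15e^(−3λ) = λ^24e^(−7.1λ), i.e. Gamma(shape=25, rate=7.1).
The mode of a Gamma(a, b) with a ≥ 1 (shape–rate) is (a−1)/b = 24/7.1 ≈ 3.380.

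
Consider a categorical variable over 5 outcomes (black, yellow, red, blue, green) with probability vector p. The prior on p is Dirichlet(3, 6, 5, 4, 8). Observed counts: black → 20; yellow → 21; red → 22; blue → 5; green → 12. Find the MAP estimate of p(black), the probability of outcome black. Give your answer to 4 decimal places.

MAP estimate of p(black) = 0.2178

The posterior is Dirichlet(αᵢ + nᵢ) = Dirichlet(23, 27, 27, 9, 20).
For a Dirichlet(a₁,…,a_K) with all aᵢ > 1, the mode has j-th component (aⱼ − 1)/(Σaᵢ − K).
Here Σaᵢ = 106 and K = 5, so p(black) = (23 − 1)/(106 − 5) = 22/101 ≈ 0.2178.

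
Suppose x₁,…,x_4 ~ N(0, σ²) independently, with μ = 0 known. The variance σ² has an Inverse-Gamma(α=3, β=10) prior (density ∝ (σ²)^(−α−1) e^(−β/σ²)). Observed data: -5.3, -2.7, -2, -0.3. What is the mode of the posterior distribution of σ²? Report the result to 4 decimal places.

Sum of squared deviations about the known mean: SS = (-5.3−0)² + (-2.7−0)² + (-2−0)² + (-0.3−0)² = 39.47.
The Normal likelihood contributes (σ²)^(−n/2) exp(−SS/(2σ²)), so the posterior is Inverse-Gamma(α + n/2, β + SS/2) = Inverse-Gamma(5, 29.735).
The mode of Inverse-Gamma(a, b) is b/(a+1) = 29.735/6 ≈ 4.9558.

σ̂²_MAP = 4.9558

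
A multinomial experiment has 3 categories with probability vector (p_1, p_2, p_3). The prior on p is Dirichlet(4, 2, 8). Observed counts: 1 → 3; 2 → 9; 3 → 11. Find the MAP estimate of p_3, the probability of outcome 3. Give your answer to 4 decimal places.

The posterior is Dirichlet(αᵢ + nᵢ) = Dirichlet(7, 11, 19).
For a Dirichlet(a₁,…,a_K) with all aᵢ > 1, the mode has j-th component (aⱼ − 1)/(Σaᵢ − K).
Here Σaᵢ = 37 and K = 3, so p_3 = (19 − 1)/(37 − 3) = 18/34 ≈ 0.5294.

MAP estimate: 0.5294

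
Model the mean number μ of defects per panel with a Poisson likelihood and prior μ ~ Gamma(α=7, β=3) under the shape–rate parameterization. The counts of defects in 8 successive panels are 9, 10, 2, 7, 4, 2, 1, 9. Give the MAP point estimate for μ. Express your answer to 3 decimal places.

μ̂_MAP = 4.545

Σxᵢ = 9+10+2+7+4+2+1+9 = 44, with n = 8.
Posterior ∝ μ^6e^(−3μ) · μ^44e^(−8μ) = μ^50e^(−11μ), i.e. Gamma(shape=51, rate=11).
The mode of a Gamma(a, b) with a ≥ 1 (shape–rate) is (a−1)/b = 50/11 ≈ 4.545.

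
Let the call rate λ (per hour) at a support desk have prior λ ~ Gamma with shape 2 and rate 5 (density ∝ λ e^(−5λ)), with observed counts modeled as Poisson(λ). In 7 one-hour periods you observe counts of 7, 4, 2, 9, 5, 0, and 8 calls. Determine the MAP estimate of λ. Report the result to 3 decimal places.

Σxᵢ = 7+4+2+9+5+0+8 = 35, with n = 7.
Posterior ∝ λe^(−5λ) · λ^35e^(−7λ) = λ^36e^(−12λ), i.e. Gamma(shape=37, rate=12).
The mode of a Gamma(a, b) with a ≥ 1 (shape–rate) is (a−1)/b = 36/12 ≈ 3.000.

λ̂_MAP = 3.000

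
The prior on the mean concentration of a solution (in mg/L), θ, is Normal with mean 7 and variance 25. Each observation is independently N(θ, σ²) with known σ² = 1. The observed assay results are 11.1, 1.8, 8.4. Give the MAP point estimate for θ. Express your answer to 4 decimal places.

θ̂_MAP = 7.0987

n = 3; x̄ = (11.1 + 1.8 + 8.4)/3 = 21.3/3 = 7.1.
For a Normal prior and Normal likelihood with known variance, the posterior is Normal; its mode equals its mean, the precision-weighted average.
Prior precision 1/σ₀² = 1/25 = 0.04; data precision n/σ² = 3/1 = 3.
θ̂ = (0.04·7 + 3·7.1) / (0.04 + 3) = 21.58/3.04 = 1079/152 ≈ 7.0987.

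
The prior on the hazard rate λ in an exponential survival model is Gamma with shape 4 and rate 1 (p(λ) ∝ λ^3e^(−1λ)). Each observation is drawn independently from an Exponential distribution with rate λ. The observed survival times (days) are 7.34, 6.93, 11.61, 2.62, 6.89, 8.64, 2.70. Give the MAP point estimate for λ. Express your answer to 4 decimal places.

The Exponential(rate=λ) likelihood is ∝ λ^n e^(−λΣtᵢ). Here n = 7 and Σtᵢ = 7.34 + 6.93 + 11.61 + 2.62 + 6.89 + 8.64 + 2.70 = 46.73.
Posterior ∝ λ^3e^(−1λ) · λ^7e^(−46.73λ) = λ^10e^(−47.73λ), i.e. Gamma(11, 47.73).
Mode = (a−1)/b = 10/47.73 ≈ 0.2095.

λ̂_MAP = 0.2095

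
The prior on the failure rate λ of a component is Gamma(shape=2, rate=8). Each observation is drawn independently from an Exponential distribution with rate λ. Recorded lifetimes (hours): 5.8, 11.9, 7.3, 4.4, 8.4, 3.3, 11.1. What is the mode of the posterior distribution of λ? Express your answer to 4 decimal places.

λ̂_MAP = 0.1329

The Exponential(rate=λ) likelihood is ∝ λ^n e^(−λΣtᵢ). Here n = 7 and Σtᵢ = 5.8 + 11.9 + 7.3 + 4.4 + 8.4 + 3.3 + 11.1 = 52.2.
Posterior ∝ λe^(−8λ) · λ^7e^(−52.2λ) = λ^8e^(−60.2λ), i.e. Gamma(9, 60.2).
Mode = (a−1)/b = 8/60.2 ≈ 0.1329.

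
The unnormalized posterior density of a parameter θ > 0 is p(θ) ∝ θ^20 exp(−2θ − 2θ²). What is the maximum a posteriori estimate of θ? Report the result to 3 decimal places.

ℓ'(θ) = 20/θ − 2 − 4θ. Setting this to zero and multiplying by θ: 4θ² + 2θ − 20 = 0.
θ = (−2 + √(2² + 4·4·20)) / (2·4) = (−2 + √324) / 8 = (−2 + 18)/8 = 2.
ℓ''(θ) = −20/θ² − 4 < 0, confirming a maximum.

θ̂_MAP = 2.000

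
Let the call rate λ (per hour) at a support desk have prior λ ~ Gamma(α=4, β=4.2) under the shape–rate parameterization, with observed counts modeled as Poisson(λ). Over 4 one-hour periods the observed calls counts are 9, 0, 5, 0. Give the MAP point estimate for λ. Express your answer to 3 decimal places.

Σxᵢ = 9+0+5+0 = 14, with n = 4.
Posterior ∝ λ^3e^(−4.2λ) · λ^14e^(−4λ) = λ^17e^(−8.2λ), i.e. Gamma(shape=18, rate=8.2).
The mode of a Gamma(a, b) with a ≥ 1 (shape–rate) is (a−1)/b = 17/8.2 ≈ 2.073.

λ̂_MAP = 2.073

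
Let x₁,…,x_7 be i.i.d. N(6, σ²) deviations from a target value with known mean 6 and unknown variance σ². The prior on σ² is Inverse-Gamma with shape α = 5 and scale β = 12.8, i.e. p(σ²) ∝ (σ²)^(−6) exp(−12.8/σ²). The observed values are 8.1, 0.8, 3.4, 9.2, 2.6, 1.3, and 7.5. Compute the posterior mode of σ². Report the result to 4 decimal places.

σ̂²_MAP = 5.7868

Sum of squared deviations about the known mean: SS = (8.1−6)² + (0.8−6)² + (3.4−6)² + (9.2−6)² + (2.6−6)² + (1.3−6)² + (7.5−6)² = 84.35.
The Normal likelihood contributes (σ²)^(−n/2) exp(−SS/(2σ²)), so the posterior is Inverse-Gamma(α + n/2, β + SS/2) = Inverse-Gamma(8.5, 54.975).
The mode of Inverse-Gamma(a, b) is b/(a+1) = 54.975/9.5 ≈ 5.7868.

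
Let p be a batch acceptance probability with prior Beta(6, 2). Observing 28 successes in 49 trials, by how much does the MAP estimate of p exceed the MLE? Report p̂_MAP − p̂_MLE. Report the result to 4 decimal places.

MAP − MLE = 0.0286

Posterior is Beta(34, 23); MAP = (34−1)/(57−2) = 33/55 ≈ 0.60000.
MLE ignores the prior: p̂_MLE = k/n = 28/49 ≈ 0.57143.
Difference = 33/55 − 28/49 = 1/35 ≈ 0.0286.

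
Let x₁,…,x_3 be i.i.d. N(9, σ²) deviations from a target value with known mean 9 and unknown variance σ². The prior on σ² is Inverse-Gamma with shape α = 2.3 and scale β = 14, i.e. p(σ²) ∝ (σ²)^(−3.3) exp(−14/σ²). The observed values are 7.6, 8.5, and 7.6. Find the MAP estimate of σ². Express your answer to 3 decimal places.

σ̂²_MAP = 3.351

Sum of squared deviations about the known mean: SS = (7.6−9)² + (8.5−9)² + (7.6−9)² = 4.17.
The Normal likelihood contributes (σ²)^(−n/2) exp(−SS/(2σ²)), so the posterior is Inverse-Gamma(α + n/2, β + SS/2) = Inverse-Gamma(3.8, 16.085).
The mode of Inverse-Gamma(a, b) is b/(a+1) = 16.085/4.8 ≈ 3.351.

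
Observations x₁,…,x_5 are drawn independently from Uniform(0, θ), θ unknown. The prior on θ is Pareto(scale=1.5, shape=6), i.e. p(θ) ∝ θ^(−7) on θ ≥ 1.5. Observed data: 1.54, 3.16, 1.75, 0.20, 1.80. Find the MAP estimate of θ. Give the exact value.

The Uniform(0, θ) likelihood is θ^(−n) for θ ≥ max(xᵢ), zero otherwise. Here max(xᵢ) = 3.16.
Posterior ∝ θ^(−7) · θ^(−5) = θ^(−12) on θ ≥ max(1.5, 3.16) = 3.16.
This density is strictly decreasing in θ, so the posterior mode lies at the lower boundary of the support.

θ̂_MAP = 3.16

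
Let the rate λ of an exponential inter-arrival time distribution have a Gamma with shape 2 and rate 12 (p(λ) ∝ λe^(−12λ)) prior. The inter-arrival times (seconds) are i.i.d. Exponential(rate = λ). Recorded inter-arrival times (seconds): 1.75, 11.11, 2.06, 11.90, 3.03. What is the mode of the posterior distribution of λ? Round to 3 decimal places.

The Exponential(rate=λ) likelihood is ∝ λ^n e^(−λΣtᵢ). Here n = 5 and Σtᵢ = 1.75 + 11.11 + 2.06 + 11.90 + 3.03 = 29.85.
Posterior ∝ λe^(−12λ) · λ^5e^(−29.85λ) = λ^6e^(−41.85λ), i.e. Gamma(7, 41.85).
Mode = (a−1)/b = 6/41.85 ≈ 0.143.

λ̂_MAP = 0.143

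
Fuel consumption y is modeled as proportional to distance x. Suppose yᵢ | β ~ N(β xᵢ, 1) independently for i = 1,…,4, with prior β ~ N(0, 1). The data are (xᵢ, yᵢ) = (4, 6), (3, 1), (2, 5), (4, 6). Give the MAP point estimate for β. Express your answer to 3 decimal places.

log p(β | y) = −Σ(yᵢ − βxᵢ)²/(2·1) − β²/(2·1) + const.
Setting the derivative to zero: Σxᵢ(yᵢ − βxᵢ)/1 − β/1 = 0, so β = Σxᵢyᵢ / (Σxᵢ² + σ²/τ²).
Σxᵢyᵢ = 4·6 + 3·1 + 2·5 + 4·6 = 61; Σxᵢ² = 45; σ²/τ² = 1.
β̂_MAP = 61 / (45 + 1) = 61/46 ≈ 1.326.

β̂_MAP = 1.326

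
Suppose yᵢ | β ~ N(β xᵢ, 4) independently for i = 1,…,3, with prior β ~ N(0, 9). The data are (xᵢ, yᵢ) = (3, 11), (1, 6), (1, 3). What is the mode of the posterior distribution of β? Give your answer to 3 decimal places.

log p(β | y) = −Σ(yᵢ − βxᵢ)²/(2·4) − β²/(2·9) + const.
Setting the derivative to zero: Σxᵢ(yᵢ − βxᵢ)/4 − β/9 = 0, so β = Σxᵢyᵢ / (Σxᵢ² + σ²/τ²).
Σxᵢyᵢ = 3·11 + 1·6 + 1·3 = 42; Σxᵢ² = 11; σ²/τ² = 4/9.
β̂_MAP = 42 / (11 + 4/9) = 42/(103/9) = 378/103 ≈ 3.670.

β̂_MAP = 3.670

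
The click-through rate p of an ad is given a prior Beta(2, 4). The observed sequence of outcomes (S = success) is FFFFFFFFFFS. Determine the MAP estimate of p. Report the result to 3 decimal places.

Prior: Beta(2, 4).
Data: 1 success in 11 trials (from the sequence). The binomial likelihood contributes p(1−p)^10, so the posterior is Beta(2+1, 4+10) = Beta(3, 14).
For Beta(a, b) with a, b > 1 the mode is (a−1)/(a+b−2) = 2/15 ≈ 0.133.

p̂_MAP = 0.133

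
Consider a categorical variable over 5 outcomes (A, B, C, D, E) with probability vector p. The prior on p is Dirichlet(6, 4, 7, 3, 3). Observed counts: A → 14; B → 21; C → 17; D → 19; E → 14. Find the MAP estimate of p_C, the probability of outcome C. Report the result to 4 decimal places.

The posterior is Dirichlet(αᵢ + nᵢ) = Dirichlet(20, 25, 24, 22, 17).
For a Dirichlet(a₁,…,a_K) with all aᵢ > 1, the mode has j-th component (aⱼ − 1)/(Σaᵢ − K).
Here Σaᵢ = 108 and K = 5, so p_C = (24 − 1)/(108 − 5) = 23/103 ≈ 0.2233.

MAP estimate of p_C = 0.2233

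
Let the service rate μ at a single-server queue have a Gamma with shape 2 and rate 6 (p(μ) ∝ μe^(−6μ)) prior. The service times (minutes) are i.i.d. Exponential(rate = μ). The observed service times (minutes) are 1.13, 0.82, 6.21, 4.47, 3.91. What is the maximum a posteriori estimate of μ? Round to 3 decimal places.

The Exponential(rate=μ) likelihood is ∝ μ^n e^(−μΣtᵢ). Here n = 5 and Σtᵢ = 1.13 + 0.82 + 6.21 + 4.47 + 3.91 = 16.54.
Posterior ∝ μe^(−6μ) · μ^5e^(−16.54μ) = μ^6e^(−22.54μ), i.e. Gamma(7, 22.54).
Mode = (a−1)/b = 6/22.54 ≈ 0.266.

μ̂_MAP = 0.266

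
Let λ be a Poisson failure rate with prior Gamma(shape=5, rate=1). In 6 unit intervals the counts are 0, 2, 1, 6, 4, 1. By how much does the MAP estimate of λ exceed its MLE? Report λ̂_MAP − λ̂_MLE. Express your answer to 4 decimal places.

Σxᵢ = 14. Posterior is Gamma(19, 7); MAP = (19−1)/7 = 18/7 ≈ 2.57143.
MLE = x̄ = 14/6 ≈ 2.33333.
Difference = 18/7 − 14/6 = 5/21 ≈ 0.2381.

MAP − MLE = 0.2381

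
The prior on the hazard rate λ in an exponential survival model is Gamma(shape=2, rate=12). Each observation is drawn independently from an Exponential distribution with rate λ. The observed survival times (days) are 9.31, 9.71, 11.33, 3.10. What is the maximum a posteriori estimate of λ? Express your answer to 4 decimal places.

λ̂_MAP = 0.1100

The Exponential(rate=λ) likelihood is ∝ λ^n e^(−λΣtᵢ). Here n = 4 and Σtᵢ = 9.31 + 9.71 + 11.33 + 3.10 = 33.45.
Posterior ∝ λe^(−12λ) · λ^4e^(−33.45λ) = λ^5e^(−45.45λ), i.e. Gamma(6, 45.45).
Mode = (a−1)/b = 5/45.45 ≈ 0.1100.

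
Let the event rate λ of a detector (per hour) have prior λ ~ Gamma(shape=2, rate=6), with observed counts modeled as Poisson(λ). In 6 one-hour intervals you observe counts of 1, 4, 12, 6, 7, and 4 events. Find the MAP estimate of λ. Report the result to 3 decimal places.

Σxᵢ = 1+4+12+6+7+4 = 34, with n = 6.
Posterior ∝ λe^(−6λ) · λ^34e^(−6λ) = λ^35e^(−12λ), i.e. Gamma(shape=36, rate=12).
The mode of a Gamma(a, b) with a ≥ 1 (shape–rate) is (a−1)/b = 35/12 ≈ 2.917.

λ̂_MAP = 2.917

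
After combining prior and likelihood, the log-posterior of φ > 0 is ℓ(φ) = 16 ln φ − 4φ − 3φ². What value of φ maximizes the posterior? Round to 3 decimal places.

φ̂_MAP = 1.333

ℓ'(φ) = 16/φ − 4 − 6φ. Setting this to zero and multiplying by φ: 6φ² + 4φ − 16 = 0.
φ = (−4 + √(4² + 4·6·16)) / (2·6) = (−4 + √400) / 12 = (−4 + 20)/12 = 4/3.
ℓ''(φ) = −16/φ² − 6 < 0, confirming a maximum.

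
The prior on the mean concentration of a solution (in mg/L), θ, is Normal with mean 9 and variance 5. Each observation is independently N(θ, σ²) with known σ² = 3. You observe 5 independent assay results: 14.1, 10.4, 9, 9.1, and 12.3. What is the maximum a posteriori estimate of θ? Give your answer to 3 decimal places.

θ̂_MAP = 10.768

n = 5; x̄ = (14.1 + 10.4 + 9 + 9.1 + 12.3)/5 = 54.9/5 = 10.98.
For a Normal prior and Normal likelihood with known variance, the posterior is Normal; its mode equals its mean, the precision-weighted average.
Prior precision 1/σ₀² = 1/5 = 0.2; data precision n/σ² = 5/3.
θ̂ = (0.2·9 + (5/3)·10.98) / (0.2 + 5/3) = 20.1/(28/15) = 603/56 ≈ 10.768.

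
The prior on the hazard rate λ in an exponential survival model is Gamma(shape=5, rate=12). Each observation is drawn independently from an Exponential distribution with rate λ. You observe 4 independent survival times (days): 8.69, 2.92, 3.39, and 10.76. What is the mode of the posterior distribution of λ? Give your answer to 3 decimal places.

λ̂_MAP = 0.212

The Exponential(rate=λ) likelihood is ∝ λ^n e^(−λΣtᵢ). Here n = 4 and Σtᵢ = 8.69 + 2.92 + 3.39 + 10.76 = 25.76.
Posterior ∝ λ^4e^(−12λ) · λ^4e^(−25.76λ) = λ^8e^(−37.76λ), i.e. Gamma(9, 37.76).
Mode = (a−1)/b = 8/37.76 ≈ 0.212.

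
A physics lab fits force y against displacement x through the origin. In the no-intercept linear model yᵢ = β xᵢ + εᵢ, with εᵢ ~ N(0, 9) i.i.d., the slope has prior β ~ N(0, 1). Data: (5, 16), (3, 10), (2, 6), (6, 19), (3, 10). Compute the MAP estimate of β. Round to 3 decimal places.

log p(β | y) = −Σ(yᵢ − βxᵢ)²/(2·9) − β²/(2·1) + const.
Setting the derivative to zero: Σxᵢ(yᵢ − βxᵢ)/9 − β/1 = 0, so β = Σxᵢyᵢ / (Σxᵢ² + σ²/τ²).
Σxᵢyᵢ = 5·16 + 3·10 + 2·6 + 6·19 + 3·10 = 266; Σxᵢ² = 83; σ²/τ² = 9.
β̂_MAP = 266 / (83 + 9) = 266/92 ≈ 2.891.

β̂_MAP = 2.891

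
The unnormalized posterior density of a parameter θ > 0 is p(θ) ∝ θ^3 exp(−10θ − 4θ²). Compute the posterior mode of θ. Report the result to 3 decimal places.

θ̂_MAP = 0.250

ℓ'(θ) = 3/θ − 10 − 8θ. Setting this to zero and multiplying by θ: 8θ² + 10θ − 3 = 0.
θ = (−10 + √(10² + 4·8·3)) / (2·8) = (−10 + √196) / 16 = (−10 + 14)/16 = 1/4.
ℓ''(θ) = −3/θ² − 8 < 0, confirming a maximum.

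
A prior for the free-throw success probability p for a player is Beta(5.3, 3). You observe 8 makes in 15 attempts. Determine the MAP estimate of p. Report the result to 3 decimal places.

Prior: Beta(5.3, 3).
Data: 8 successes in 15 trials. The binomial likelihood contributes p^8(1−p)^7, so the posterior is Beta(5.3+8, 3+7) = Beta(13.3, 10).
For Beta(a, b) with a, b > 1 the mode is (a−1)/(a+b−2) = 12.3/21.3 ≈ 0.577.

p̂_MAP = 0.577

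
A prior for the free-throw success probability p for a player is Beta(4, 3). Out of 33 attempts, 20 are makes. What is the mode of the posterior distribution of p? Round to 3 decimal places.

Prior: Beta(4, 3).
Data: 20 successes in 33 trials. The binomial likelihood contributes p^20(1−p)^13, so the posterior is Beta(4+20, 3+13) = Beta(24, 16).
For Beta(a, b) with a, b > 1 the mode is (a−1)/(a+b−2) = 23/38 ≈ 0.605.

p̂_MAP = 0.605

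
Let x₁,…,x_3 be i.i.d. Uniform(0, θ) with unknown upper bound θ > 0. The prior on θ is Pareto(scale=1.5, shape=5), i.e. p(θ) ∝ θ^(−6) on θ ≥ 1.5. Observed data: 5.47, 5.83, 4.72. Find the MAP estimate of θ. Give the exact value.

The Uniform(0, θ) likelihood is θ^(−n) for θ ≥ max(xᵢ), zero otherwise. Here max(xᵢ) = 5.83.
Posterior ∝ θ^(−6) · θ^(−3) = θ^(−9) on θ ≥ max(1.5, 5.83) = 5.83.
This density is strictly decreasing in θ, so the posterior mode lies at the lower boundary of the support.

θ̂_MAP = 5.83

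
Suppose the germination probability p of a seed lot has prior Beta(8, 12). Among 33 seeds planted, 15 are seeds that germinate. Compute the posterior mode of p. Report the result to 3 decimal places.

Prior: Beta(8, 12).
Data: 15 successes in 33 trials. The binomial likelihood contributes p^15(1−p)^18, so the posterior is Beta(8+15, 12+18) = Beta(23, 30).
For Beta(a, b) with a, b > 1 the mode is (a−1)/(a+b−2) = 22/51 ≈ 0.431.

p̂_MAP = 0.431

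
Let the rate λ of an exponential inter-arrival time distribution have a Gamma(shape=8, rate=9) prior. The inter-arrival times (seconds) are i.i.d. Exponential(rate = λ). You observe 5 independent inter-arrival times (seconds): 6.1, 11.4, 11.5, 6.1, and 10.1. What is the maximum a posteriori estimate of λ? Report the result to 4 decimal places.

λ̂_MAP = 0.2214

The Exponential(rate=λ) likelihood is ∝ λ^n e^(−λΣtᵢ). Here n = 5 and Σtᵢ = 6.1 + 11.4 + 11.5 + 6.1 + 10.1 = 45.2.
Posterior ∝ λ^7e^(−9λ) · λ^5e^(−45.2λ) = λ^12e^(−54.2λ), i.e. Gamma(13, 54.2).
Mode = (a−1)/b = 12/54.2 ≈ 0.2214.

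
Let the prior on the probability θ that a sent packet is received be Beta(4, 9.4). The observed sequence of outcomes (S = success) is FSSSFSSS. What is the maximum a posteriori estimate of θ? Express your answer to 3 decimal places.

θ̂_MAP = 0.464

Prior: Beta(4, 9.4).
Data: 6 successes in 8 trials (from the sequence). The binomial likelihood contributes θ^6(1−θ)^2, so the posterior is Beta(4+6, 9.4+2) = Beta(10, 11.4).
For Beta(a, b) with a, b > 1 the mode is (a−1)/(a+b−2) = 9/19.4 ≈ 0.464.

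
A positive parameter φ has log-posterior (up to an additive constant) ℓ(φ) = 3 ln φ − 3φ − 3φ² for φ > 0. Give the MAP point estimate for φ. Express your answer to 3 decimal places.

ℓ'(φ) = 3/φ − 3 − 6φ. Setting this to zero and multiplying by φ: 6φ² + 3φ − 3 = 0.
φ = (−3 + √(3² + 4·6·3)) / (2·6) = (−3 + √81) / 12 = (−3 + 9)/12 = 1/2.
ℓ''(φ) = −3/φ² − 6 < 0, confirming a maximum.

φ̂_MAP = 0.500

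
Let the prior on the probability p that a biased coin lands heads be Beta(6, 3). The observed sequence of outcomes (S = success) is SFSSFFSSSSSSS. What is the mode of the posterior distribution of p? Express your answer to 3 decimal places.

Prior: Beta(6, 3).
Data: 10 successes in 13 trials (from the sequence). The binomial likelihood contributes p^10(1−p)^3, so the posterior is Beta(6+10, 3+3) = Beta(16, 6).
For Beta(a, b) with a, b > 1 the mode is (a−1)/(a+b−2) = 15/20 ≈ 0.750.

p̂_MAP = 0.750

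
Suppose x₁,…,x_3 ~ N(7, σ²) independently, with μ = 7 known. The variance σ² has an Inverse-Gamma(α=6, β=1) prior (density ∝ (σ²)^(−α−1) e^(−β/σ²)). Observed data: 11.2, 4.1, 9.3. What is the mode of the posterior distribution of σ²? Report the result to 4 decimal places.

σ̂²_MAP = 1.9612

Sum of squared deviations about the known mean: SS = (11.2−7)² + (4.1−7)² + (9.3−7)² = 31.34.
The Normal likelihood contributes (σ²)^(−n/2) exp(−SS/(2σ²)), so the posterior is Inverse-Gamma(α + n/2, β + SS/2) = Inverse-Gamma(7.5, 16.67).
The mode of Inverse-Gamma(a, b) is b/(a+1) = 16.67/8.5 ≈ 1.9612.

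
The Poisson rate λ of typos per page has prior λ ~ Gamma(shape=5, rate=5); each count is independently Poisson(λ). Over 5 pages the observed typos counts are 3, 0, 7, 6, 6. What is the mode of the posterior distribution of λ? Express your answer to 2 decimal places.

Σxᵢ = 3+0+7+6+6 = 22, with n = 5.
Posterior ∝ λ^4e^(−5λ) · λ^22e^(−5λ) = λ^26e^(−10λ), i.e. Gamma(shape=27, rate=10).
The mode of a Gamma(a, b) with a ≥ 1 (shape–rate) is (a−1)/b = 26/10 ≈ 2.60.

λ̂_MAP = 2.60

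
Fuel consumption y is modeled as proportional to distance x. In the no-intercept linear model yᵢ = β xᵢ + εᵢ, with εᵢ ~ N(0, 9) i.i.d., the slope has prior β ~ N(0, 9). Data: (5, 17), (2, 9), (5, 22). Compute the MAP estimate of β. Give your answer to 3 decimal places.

log p(β | y) = −Σ(yᵢ − βxᵢ)²/(2·9) − β²/(2·9) + const.
Setting the derivative to zero: Σxᵢ(yᵢ − βxᵢ)/9 − β/9 = 0, so β = Σxᵢyᵢ / (Σxᵢ² + σ²/τ²).
Σxᵢyᵢ = 5·17 + 2·9 + 5·22 = 213; Σxᵢ² = 54; σ²/τ² = 1.
β̂_MAP = 213 / (54 + 1) = 213/55 ≈ 3.873.

β̂_MAP = 3.873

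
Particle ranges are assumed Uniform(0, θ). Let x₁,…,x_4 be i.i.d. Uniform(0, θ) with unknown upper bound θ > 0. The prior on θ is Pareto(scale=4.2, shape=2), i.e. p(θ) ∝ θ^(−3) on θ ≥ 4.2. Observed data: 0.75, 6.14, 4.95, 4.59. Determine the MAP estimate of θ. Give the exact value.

θ̂_MAP = 6.14

The Uniform(0, θ) likelihood is θ^(−n) for θ ≥ max(xᵢ), zero otherwise. Here max(xᵢ) = 6.14.
Posterior ∝ θ^(−3) · θ^(−4) = θ^(−7) on θ ≥ max(4.2, 6.14) = 6.14.
This density is strictly decreasing in θ, so the posterior mode lies at the lower boundary of the support.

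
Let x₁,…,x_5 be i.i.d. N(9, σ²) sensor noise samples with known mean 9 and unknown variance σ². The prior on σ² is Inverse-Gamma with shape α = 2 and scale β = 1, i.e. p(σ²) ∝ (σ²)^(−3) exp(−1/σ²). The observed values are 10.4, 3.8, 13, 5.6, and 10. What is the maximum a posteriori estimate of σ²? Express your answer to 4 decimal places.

Sum of squared deviations about the known mean: SS = (10.4−9)² + (3.8−9)² + (13−9)² + (5.6−9)² + (10−9)² = 57.56.
The Normal likelihood contributes (σ²)^(−n/2) exp(−SS/(2σ²)), so the posterior is Inverse-Gamma(α + n/2, β + SS/2) = Inverse-Gamma(4.5, 29.78).
The mode of Inverse-Gamma(a, b) is b/(a+1) = 29.78/5.5 ≈ 5.4145.

σ̂²_MAP = 5.4145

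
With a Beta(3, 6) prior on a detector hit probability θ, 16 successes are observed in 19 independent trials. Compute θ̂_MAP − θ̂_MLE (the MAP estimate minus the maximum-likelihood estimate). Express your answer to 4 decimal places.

MAP − MLE = -0.1498

Posterior is Beta(19, 9); MAP = (19−1)/(28−2) = 18/26 ≈ 0.69231.
MLE ignores the prior: θ̂_MLE = k/n = 16/19 ≈ 0.84211.
Difference = 18/26 − 16/19 = -37/247 ≈ -0.1498.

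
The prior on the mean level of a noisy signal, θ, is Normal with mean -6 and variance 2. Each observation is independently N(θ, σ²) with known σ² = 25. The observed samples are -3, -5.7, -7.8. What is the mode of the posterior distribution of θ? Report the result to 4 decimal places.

θ̂_MAP = -5.9032

n = 3; x̄ = ((-3) + (-5.7) + (-7.8))/3 = -16.5/3 = -5.5.
For a Normal prior and Normal likelihood with known variance, the posterior is Normal; its mode equals its mean, the precision-weighted average.
Prior precision 1/σ₀² = 1/2 = 0.5; data precision n/σ² = 3/25 = 0.12.
θ̂ = (0.5·(-6) + 0.12·(-5.5)) / (0.5 + 0.12) = (-3.66)/0.62 = -183/31 ≈ -5.9032.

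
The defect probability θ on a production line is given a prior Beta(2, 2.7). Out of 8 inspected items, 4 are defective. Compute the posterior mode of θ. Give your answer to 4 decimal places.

Prior: Beta(2, 2.7).
Data: 4 successes in 8 trials. The binomial likelihood contributes θ^4(1−θ)^4, so the posterior is Beta(2+4, 2.7+4) = Beta(6, 6.7).
For Beta(a, b) with a, b > 1 the mode is (a−1)/(a+b−2) = 5/10.7 ≈ 0.4673.

θ̂_MAP = 0.4673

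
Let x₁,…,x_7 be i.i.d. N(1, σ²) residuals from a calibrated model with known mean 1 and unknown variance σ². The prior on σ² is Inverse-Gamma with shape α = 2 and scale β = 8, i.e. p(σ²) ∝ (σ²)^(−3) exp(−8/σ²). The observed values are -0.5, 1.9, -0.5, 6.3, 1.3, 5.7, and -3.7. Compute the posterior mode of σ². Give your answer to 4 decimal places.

Sum of squared deviations about the known mean: SS = (-0.5−1)² + (1.9−1)² + (-0.5−1)² + (6.3−1)² + (1.3−1)² + (5.7−1)² + (-3.7−1)² = 77.67.
The Normal likelihood contributes (σ²)^(−n/2) exp(−SS/(2σ²)), so the posterior is Inverse-Gamma(α + n/2, β + SS/2) = Inverse-Gamma(5.5, 46.835).
The mode of Inverse-Gamma(a, b) is b/(a+1) = 46.835/6.5 ≈ 7.2054.

σ̂²_MAP = 7.2054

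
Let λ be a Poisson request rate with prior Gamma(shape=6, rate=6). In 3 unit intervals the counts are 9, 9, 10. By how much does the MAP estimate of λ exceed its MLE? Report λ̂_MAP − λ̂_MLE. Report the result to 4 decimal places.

Σxᵢ = 28. Posterior is Gamma(34, 9); MAP = (34−1)/9 = 33/9 ≈ 3.66667.
MLE = x̄ = 28/3 ≈ 9.33333.
Difference = 33/9 − 28/3 = -17/3 ≈ -5.6667.

MAP − MLE = -5.6667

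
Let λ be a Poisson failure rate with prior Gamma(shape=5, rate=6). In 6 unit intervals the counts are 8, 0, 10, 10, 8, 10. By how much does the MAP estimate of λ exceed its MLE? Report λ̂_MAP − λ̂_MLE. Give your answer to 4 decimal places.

Σxᵢ = 46. Posterior is Gamma(51, 12); MAP = (51−1)/12 = 50/12 ≈ 4.16667.
MLE = x̄ = 46/6 ≈ 7.66667.
Difference = 50/12 − 46/6 = -7/2 ≈ -3.5000.

MAP − MLE = -3.5000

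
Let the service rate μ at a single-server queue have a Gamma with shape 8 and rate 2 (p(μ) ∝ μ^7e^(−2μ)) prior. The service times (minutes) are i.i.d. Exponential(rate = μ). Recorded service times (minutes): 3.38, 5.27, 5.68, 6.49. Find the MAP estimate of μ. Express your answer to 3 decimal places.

μ̂_MAP = 0.482

The Exponential(rate=μ) likelihood is ∝ μ^n e^(−μΣtᵢ). Here n = 4 and Σtᵢ = 3.38 + 5.27 + 5.68 + 6.49 = 20.82.
Posterior ∝ μ^7e^(−2μ) · μ^4e^(−20.82μ) = μ^11e^(−22.82μ), i.e. Gamma(12, 22.82).
Mode = (a−1)/b = 11/22.82 ≈ 0.482.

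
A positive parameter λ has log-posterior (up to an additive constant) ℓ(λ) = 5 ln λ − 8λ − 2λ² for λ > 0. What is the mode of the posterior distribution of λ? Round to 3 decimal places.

ℓ'(λ) = 5/λ − 8 − 4λ. Setting this to zero and multiplying by λ: 4λ² + 8λ − 5 = 0.
λ = (−8 + √(8² + 4·4·5)) / (2·4) = (−8 + √144) / 8 = (−8 + 12)/8 = 1/2.
ℓ''(λ) = −5/λ² − 4 < 0, confirming a maximum.

λ̂_MAP = 0.500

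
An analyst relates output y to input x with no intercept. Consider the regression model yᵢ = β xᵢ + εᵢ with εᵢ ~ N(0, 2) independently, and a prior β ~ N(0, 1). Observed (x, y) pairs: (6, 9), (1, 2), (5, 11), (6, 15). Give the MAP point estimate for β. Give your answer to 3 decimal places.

β̂_MAP = 2.010

log p(β | y) = −Σ(yᵢ − βxᵢ)²/(2·2) − β²/(2·1) + const.
Setting the derivative to zero: Σxᵢ(yᵢ − βxᵢ)/2 − β/1 = 0, so β = Σxᵢyᵢ / (Σxᵢ² + σ²/τ²).
Σxᵢyᵢ = 6·9 + 1·2 + 5·11 + 6·15 = 201; Σxᵢ² = 98; σ²/τ² = 2.
β̂_MAP = 201 / (98 + 2) = 201/100 ≈ 2.010.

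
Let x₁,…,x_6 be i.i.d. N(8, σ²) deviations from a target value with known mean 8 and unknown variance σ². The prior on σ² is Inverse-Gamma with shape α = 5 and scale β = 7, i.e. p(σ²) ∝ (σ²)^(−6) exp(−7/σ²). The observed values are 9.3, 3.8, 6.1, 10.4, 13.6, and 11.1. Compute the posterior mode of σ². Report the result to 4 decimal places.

Sum of squared deviations about the known mean: SS = (9.3−8)² + (3.8−8)² + (6.1−8)² + (10.4−8)² + (13.6−8)² + (11.1−8)² = 69.67.
The Normal likelihood contributes (σ²)^(−n/2) exp(−SS/(2σ²)), so the posterior is Inverse-Gamma(α + n/2, β + SS/2) = Inverse-Gamma(8, 41.835).
The mode of Inverse-Gamma(a, b) is b/(a+1) = 41.835/9 ≈ 4.6483.

σ̂²_MAP = 4.6483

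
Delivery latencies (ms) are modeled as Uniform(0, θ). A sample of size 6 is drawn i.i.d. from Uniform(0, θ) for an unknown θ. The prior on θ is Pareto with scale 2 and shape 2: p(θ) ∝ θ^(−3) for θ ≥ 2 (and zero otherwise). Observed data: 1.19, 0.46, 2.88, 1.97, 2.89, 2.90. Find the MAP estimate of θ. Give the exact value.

θ̂_MAP = 2.90

The Uniform(0, θ) likelihood is θ^(−n) for θ ≥ max(xᵢ), zero otherwise. Here max(xᵢ) = 2.90.
Posterior ∝ θ^(−3) · θ^(−6) = θ^(−9) on θ ≥ max(2, 2.90) = 2.90.
This density is strictly decreasing in θ, so the posterior mode lies at the lower boundary of the support.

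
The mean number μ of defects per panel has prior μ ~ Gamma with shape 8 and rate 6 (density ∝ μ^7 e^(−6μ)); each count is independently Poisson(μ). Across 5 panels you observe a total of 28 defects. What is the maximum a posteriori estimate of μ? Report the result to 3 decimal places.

Σxᵢ = 28, n = 5.
Posterior ∝ μ^7e^(−6μ) · μ^28e^(−5μ) = μ^35e^(−11μ), i.e. Gamma(shape=36, rate=11).
The mode of a Gamma(a, b) with a ≥ 1 (shape–rate) is (a−1)/b = 35/11 ≈ 3.182.

μ̂_MAP = 3.182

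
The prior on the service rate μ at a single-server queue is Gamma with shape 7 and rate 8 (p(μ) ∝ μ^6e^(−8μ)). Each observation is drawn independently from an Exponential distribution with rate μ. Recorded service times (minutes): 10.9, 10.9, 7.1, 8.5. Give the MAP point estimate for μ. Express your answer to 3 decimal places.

μ̂_MAP = 0.220

The Exponential(rate=μ) likelihood is ∝ μ^n e^(−μΣtᵢ). Here n = 4 and Σtᵢ = 10.9 + 10.9 + 7.1 + 8.5 = 37.4.
Posterior ∝ μ^6e^(−8μ) · μ^4e^(−37.4μ) = μ^10e^(−45.4μ), i.e. Gamma(11, 45.4).
Mode = (a−1)/b = 10/45.4 ≈ 0.220.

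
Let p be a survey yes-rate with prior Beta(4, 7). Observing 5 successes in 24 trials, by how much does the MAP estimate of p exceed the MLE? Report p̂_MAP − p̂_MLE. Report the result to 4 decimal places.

Posterior is Beta(9, 26); MAP = (9−1)/(35−2) = 8/33 ≈ 0.24242.
MLE ignores the prior: p̂_MLE = k/n = 5/24 ≈ 0.20833.
Difference = 8/33 − 5/24 = 3/88 ≈ 0.0341.

MAP − MLE = 0.0341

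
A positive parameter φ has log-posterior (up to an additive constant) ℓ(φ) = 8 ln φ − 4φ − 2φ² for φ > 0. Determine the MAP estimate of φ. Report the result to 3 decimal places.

φ̂_MAP = 1.000

ℓ'(φ) = 8/φ − 4 − 4φ. Setting this to zero and multiplying by φ: 4φ² + 4φ − 8 = 0.
φ = (−4 + √(4² + 4·4·8)) / (2·4) = (−4 + √144) / 8 = (−4 + 12)/8 = 1.
ℓ''(φ) = −8/φ² − 4 < 0, confirming a maximum.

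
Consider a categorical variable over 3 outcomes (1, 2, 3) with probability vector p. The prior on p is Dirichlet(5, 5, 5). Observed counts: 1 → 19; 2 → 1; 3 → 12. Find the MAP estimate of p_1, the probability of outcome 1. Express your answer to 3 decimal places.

The posterior is Dirichlet(αᵢ + nᵢ) = Dirichlet(24, 6, 17).
For a Dirichlet(a₁,…,a_K) with all aᵢ > 1, the mode has j-th component (aⱼ − 1)/(Σaᵢ − K).
Here Σaᵢ = 47 and K = 3, so p_1 = (24 − 1)/(47 − 3) = 23/44 ≈ 0.523.

MAP estimate: 0.523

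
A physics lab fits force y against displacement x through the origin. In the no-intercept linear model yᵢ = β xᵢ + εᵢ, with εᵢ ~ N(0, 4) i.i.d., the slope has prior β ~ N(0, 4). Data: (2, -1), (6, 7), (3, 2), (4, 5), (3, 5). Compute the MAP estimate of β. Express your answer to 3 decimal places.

log p(β | y) = −Σ(yᵢ − βxᵢ)²/(2·4) − β²/(2·4) + const.
Setting the derivative to zero: Σxᵢ(yᵢ − βxᵢ)/4 − β/4 = 0, so β = Σxᵢyᵢ / (Σxᵢ² + σ²/τ²).
Σxᵢyᵢ = 2·(-1) + 6·7 + 3·2 + 4·5 + 3·5 = 81; Σxᵢ² = 74; σ²/τ² = 1.
β̂_MAP = 81 / (74 + 1) = 81/75 ≈ 1.080.

β̂_MAP = 1.080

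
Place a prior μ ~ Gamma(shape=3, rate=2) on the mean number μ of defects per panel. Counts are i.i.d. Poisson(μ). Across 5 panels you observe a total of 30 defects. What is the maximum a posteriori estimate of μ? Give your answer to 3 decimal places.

μ̂_MAP = 4.571

Σxᵢ = 30, n = 5.
Posterior ∝ μ^2e^(−2μ) · μ^30e^(−5μ) = μ^32e^(−7μ), i.e. Gamma(shape=33, rate=7).
The mode of a Gamma(a, b) with a ≥ 1 (shape–rate) is (a−1)/b = 32/7 ≈ 4.571.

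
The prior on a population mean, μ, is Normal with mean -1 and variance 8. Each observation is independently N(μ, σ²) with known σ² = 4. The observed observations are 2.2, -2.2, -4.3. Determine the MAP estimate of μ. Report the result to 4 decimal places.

μ̂_MAP = -1.3714

n = 3; x̄ = (2.2 + (-2.2) + (-4.3))/3 = -4.3/3 = -43/30 ≈ -1.4333.
For a Normal prior and Normal likelihood with known variance, the posterior is Normal; its mode equals its mean, the precision-weighted average.
Prior precision 1/σ₀² = 1/8 = 0.125; data precision n/σ² = 3/4 = 0.75.
μ̂ = (0.125·(-1) + 0.75·(-43/30)) / (0.125 + 0.75) = (-1.2)/0.875 = -48/35 ≈ -1.3714.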